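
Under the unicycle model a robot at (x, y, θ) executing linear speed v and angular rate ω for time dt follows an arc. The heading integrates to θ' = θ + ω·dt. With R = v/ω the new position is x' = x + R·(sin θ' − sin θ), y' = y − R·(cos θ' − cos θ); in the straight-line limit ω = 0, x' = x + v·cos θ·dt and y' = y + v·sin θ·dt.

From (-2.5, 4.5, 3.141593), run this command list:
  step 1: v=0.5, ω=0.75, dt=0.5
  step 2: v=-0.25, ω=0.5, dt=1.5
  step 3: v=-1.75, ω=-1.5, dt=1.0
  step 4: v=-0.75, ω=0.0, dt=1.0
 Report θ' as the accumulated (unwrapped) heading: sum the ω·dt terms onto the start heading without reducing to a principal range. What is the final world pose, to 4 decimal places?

step 1: θ'=3.5166 (R=0.6667) → pose (-2.7442, 4.4537, 3.5166)
step 2: θ'=4.2666 (R=-0.5000) → pose (-2.4762, 4.7033, 4.2666)
step 3: θ'=2.7666 (R=1.1667) → pose (-0.9962, 5.2859, 2.7666)
step 4: θ'=2.7666 (straight) → pose (-0.2983, 5.0112, 2.7666)

(-0.2983, 5.0112, 2.7666)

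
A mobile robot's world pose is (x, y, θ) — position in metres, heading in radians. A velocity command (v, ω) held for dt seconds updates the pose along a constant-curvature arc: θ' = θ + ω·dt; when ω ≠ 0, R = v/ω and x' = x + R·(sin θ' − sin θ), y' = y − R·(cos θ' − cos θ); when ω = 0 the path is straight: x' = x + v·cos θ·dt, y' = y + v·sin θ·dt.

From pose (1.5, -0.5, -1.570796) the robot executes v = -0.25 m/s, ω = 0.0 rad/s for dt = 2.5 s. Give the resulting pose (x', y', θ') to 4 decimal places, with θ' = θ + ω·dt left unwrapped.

(1.5000, 0.1250, -1.5708)

θ' = -1.5708 + 0.0·2.5 = -1.5708
ω = 0 → straight: x' = 1.5 + -0.25·cos(-1.5708)·2.5 = 1.5000
y' = -0.5 + -0.25·sin(-1.5708)·2.5 = 0.1250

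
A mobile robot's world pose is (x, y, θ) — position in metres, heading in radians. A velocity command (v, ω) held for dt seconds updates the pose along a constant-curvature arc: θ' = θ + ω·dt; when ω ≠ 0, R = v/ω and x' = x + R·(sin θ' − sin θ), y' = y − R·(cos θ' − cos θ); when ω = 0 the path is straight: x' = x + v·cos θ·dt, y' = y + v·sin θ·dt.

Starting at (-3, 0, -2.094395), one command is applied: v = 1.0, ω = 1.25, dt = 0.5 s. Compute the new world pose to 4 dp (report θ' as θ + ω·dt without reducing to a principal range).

(-3.1031, -0.4810, -1.4694)

θ' = -2.0944 + 1.25·0.5 = -1.4694
R = v/ω = 1.0/1.25 = 0.8000
x' = -3 + 0.8000·(sin -1.4694 − sin -2.0944) = -3.1031
y' = 0 − 0.8000·(cos -1.4694 − cos -2.0944) = -0.4810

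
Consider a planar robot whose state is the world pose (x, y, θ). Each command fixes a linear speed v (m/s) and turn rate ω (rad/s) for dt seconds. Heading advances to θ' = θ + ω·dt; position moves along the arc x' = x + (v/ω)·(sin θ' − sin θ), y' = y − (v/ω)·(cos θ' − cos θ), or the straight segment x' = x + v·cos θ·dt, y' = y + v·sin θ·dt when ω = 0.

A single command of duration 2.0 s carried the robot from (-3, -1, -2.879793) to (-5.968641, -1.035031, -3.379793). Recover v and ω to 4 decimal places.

v = 1.5000, ω = -0.2500

Δθ = -3.379793 − -2.879793 = -0.500000
ω = Δθ/dt = -0.500000/2.0 = -0.2500
R = Δx/(sin θ' − sin θ) = -6.0000
v = R·ω = -6.0000·-0.2500 = 1.5000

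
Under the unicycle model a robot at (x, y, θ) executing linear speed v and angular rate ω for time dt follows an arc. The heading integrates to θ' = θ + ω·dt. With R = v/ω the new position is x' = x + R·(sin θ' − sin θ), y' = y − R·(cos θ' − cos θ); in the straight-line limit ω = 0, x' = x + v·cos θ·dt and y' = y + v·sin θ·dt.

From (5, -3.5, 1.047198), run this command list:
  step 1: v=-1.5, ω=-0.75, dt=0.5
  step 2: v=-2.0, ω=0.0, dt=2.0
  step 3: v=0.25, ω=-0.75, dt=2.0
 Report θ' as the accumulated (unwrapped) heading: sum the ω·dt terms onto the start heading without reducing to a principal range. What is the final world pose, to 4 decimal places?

(1.8366, -6.5911, -0.8278)

step 1: θ'=0.6722 (R=2.0000) → pose (4.5134, -4.0649, 0.6722)
step 2: θ'=0.6722 (straight) → pose (1.3835, -6.5557, 0.6722)
step 3: θ'=-0.8278 (R=-0.3333) → pose (1.8366, -6.5911, -0.8278)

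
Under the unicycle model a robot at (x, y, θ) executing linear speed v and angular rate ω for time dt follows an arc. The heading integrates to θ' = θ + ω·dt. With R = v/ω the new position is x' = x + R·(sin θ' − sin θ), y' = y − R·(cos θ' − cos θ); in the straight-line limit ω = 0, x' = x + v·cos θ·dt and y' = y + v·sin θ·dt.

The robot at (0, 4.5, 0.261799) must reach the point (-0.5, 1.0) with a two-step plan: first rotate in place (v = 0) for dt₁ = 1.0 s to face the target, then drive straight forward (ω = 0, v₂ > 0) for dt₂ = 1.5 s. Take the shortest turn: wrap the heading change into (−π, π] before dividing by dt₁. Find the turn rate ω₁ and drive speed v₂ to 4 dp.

ω₁ = -1.9745, v₂ = 2.3570

heading to target = atan2(1−4.5, -0.5−0) = -1.7127
Δθ = wrap(-1.7127 − 0.2618) = -1.9745; ω₁ = Δθ/dt₁ = -1.9745
distance = √((-0.5−0)² + (1−4.5)²) = 3.5355; v₂ = distance/dt₂ = 2.3570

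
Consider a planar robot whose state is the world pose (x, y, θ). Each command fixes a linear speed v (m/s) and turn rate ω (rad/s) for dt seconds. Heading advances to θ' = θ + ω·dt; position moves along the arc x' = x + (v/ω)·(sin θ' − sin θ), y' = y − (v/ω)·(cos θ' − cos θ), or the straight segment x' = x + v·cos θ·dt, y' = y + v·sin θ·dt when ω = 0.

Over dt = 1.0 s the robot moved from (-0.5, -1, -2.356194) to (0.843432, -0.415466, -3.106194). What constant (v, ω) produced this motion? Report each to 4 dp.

Δθ = -3.106194 − -2.356194 = -0.750000
ω = Δθ/dt = -0.750000/1.0 = -0.7500
R = Δx/(sin θ' − sin θ) = 2.0000
v = R·ω = 2.0000·-0.7500 = -1.5000

v = -1.5000, ω = -0.7500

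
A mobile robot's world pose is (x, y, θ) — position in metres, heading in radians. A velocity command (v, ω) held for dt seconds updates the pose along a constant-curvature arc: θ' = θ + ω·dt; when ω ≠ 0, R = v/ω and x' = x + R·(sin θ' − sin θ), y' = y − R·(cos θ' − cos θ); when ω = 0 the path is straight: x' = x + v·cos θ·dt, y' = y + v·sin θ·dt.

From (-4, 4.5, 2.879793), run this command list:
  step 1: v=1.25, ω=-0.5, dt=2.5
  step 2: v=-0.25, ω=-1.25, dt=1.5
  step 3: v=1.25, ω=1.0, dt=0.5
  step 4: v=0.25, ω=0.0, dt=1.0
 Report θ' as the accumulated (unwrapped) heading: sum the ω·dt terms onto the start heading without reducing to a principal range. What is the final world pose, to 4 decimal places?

(-5.2364, 6.6276, 0.2548)

step 1: θ'=1.6298 (R=-2.5000) → pose (-5.8486, 6.7674, 1.6298)
step 2: θ'=-0.2452 (R=0.2000) → pose (-6.0968, 6.5616, -0.2452)
step 3: θ'=0.2548 (R=1.2500) → pose (-5.4783, 6.5646, 0.2548)
step 4: θ'=0.2548 (straight) → pose (-5.2364, 6.6276, 0.2548)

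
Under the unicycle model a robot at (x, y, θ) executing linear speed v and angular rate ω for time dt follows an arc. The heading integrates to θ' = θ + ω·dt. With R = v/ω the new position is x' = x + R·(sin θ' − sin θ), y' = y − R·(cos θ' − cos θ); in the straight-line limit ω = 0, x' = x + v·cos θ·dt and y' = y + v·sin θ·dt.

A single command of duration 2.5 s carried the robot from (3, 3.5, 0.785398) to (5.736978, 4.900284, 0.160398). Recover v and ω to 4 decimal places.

Δθ = 0.160398 − 0.785398 = -0.625000
ω = Δθ/dt = -0.625000/2.5 = -0.2500
R = Δx/(sin θ' − sin θ) = -5.0000
v = R·ω = -5.0000·-0.2500 = 1.2500

v = 1.2500, ω = -0.2500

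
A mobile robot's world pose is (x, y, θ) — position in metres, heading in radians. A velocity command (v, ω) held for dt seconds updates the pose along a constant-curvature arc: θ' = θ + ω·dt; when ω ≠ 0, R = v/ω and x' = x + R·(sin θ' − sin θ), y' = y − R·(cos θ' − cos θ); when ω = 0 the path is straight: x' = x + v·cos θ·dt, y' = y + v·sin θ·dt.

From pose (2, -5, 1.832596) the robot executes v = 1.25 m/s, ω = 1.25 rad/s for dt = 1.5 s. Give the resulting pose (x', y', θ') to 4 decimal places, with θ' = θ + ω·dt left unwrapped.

(0.4978, -4.4148, 3.7076)

θ' = 1.8326 + 1.25·1.5 = 3.7076
R = v/ω = 1.25/1.25 = 1.0000
x' = 2 + 1.0000·(sin 3.7076 − sin 1.8326) = 0.4978
y' = -5 − 1.0000·(cos 3.7076 − cos 1.8326) = -4.4148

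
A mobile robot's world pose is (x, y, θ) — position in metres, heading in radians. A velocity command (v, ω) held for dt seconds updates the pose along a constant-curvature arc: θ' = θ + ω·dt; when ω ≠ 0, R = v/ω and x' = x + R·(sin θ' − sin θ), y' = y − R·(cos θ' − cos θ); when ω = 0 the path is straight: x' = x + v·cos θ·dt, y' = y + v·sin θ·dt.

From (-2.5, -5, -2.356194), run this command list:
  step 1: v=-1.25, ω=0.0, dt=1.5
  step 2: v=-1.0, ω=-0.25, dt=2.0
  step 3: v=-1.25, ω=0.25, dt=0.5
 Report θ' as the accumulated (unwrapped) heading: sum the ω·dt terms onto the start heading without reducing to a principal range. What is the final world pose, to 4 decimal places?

step 1: θ'=-2.3562 (straight) → pose (-1.1742, -3.6742, -2.3562)
step 2: θ'=-2.8562 (R=4.0000) → pose (0.5281, -2.6644, -2.8562)
step 3: θ'=-2.7312 (R=-5.0000) → pose (1.1153, -2.4515, -2.7312)

(1.1153, -2.4515, -2.7312)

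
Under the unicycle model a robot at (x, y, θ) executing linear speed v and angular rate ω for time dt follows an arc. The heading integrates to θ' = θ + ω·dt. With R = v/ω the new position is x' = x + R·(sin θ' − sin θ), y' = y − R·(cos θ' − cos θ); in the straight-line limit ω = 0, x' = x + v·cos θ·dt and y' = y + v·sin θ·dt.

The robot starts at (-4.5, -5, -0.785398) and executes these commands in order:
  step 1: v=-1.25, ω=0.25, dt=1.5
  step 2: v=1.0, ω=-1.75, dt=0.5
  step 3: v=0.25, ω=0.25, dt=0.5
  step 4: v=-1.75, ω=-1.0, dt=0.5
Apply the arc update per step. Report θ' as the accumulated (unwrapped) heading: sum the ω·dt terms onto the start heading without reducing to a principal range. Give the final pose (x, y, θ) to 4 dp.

step 1: θ'=-0.4104 (R=-5.0000) → pose (-6.0407, -3.9507, -0.4104)
step 2: θ'=-1.2854 (R=-0.5714) → pose (-5.7203, -4.3138, -1.2854)
step 3: θ'=-1.1604 (R=1.0000) → pose (-5.6777, -4.4313, -1.1604)
step 4: θ'=-1.6604 (R=1.7500) → pose (-5.8160, -3.5765, -1.6604)

(-5.8160, -3.5765, -1.6604)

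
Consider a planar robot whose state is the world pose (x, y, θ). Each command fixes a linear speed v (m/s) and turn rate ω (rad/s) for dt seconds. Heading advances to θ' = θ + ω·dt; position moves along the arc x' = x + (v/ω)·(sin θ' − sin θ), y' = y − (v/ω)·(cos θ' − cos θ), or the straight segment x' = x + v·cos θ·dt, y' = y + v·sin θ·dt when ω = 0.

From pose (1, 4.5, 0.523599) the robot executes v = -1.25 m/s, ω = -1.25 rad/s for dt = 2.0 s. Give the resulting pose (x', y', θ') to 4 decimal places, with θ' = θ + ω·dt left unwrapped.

(-0.4189, 5.7606, -1.9764)

θ' = 0.5236 + -1.25·2.0 = -1.9764
R = v/ω = -1.25/-1.25 = 1.0000
x' = 1 + 1.0000·(sin -1.9764 − sin 0.5236) = -0.4189
y' = 4.5 − 1.0000·(cos -1.9764 − cos 0.5236) = 5.7606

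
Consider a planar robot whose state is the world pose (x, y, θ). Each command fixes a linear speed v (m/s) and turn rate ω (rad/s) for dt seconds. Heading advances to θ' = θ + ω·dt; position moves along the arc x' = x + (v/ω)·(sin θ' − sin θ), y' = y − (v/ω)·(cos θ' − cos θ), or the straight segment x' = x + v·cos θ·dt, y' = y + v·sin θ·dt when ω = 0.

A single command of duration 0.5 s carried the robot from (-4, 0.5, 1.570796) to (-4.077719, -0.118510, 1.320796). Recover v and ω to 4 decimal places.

Δθ = 1.320796 − 1.570796 = -0.250000
ω = Δθ/dt = -0.250000/0.5 = -0.5000
R = −Δy/(cos θ' − cos θ) = 2.5000
v = R·ω = 2.5000·-0.5000 = -1.2500

v = -1.2500, ω = -0.5000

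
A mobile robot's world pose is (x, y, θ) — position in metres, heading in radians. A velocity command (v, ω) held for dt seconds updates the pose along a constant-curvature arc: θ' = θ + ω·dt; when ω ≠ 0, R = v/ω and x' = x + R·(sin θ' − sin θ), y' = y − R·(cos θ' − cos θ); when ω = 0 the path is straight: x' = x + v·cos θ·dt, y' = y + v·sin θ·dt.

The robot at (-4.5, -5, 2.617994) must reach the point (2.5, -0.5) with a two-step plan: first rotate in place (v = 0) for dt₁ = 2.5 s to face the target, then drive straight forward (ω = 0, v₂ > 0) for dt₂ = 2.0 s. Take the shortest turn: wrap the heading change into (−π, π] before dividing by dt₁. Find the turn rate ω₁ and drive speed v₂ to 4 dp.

ω₁ = -0.8187, v₂ = 4.1608

heading to target = atan2(-0.5−-5, 2.5−-4.5) = 0.5713
Δθ = wrap(0.5713 − 2.6180) = -2.0467; ω₁ = Δθ/dt₁ = -0.8187
distance = √((2.5−-4.5)² + (-0.5−-5)²) = 8.3217; v₂ = distance/dt₂ = 4.1608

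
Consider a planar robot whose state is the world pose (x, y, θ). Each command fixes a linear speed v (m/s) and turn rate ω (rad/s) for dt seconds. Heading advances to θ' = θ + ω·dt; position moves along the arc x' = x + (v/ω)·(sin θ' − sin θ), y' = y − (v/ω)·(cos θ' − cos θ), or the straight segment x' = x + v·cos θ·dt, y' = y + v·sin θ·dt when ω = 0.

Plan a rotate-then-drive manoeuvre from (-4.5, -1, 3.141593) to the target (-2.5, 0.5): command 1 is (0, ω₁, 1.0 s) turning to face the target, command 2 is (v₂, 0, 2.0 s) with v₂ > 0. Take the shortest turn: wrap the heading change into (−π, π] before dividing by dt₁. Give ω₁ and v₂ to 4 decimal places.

ω₁ = -2.4981, v₂ = 1.2500

heading to target = atan2(0.5−-1, -2.5−-4.5) = 0.6435
Δθ = wrap(0.6435 − 3.1416) = -2.4981; ω₁ = Δθ/dt₁ = -2.4981
distance = √((-2.5−-4.5)² + (0.5−-1)²) = 2.5000; v₂ = distance/dt₂ = 1.2500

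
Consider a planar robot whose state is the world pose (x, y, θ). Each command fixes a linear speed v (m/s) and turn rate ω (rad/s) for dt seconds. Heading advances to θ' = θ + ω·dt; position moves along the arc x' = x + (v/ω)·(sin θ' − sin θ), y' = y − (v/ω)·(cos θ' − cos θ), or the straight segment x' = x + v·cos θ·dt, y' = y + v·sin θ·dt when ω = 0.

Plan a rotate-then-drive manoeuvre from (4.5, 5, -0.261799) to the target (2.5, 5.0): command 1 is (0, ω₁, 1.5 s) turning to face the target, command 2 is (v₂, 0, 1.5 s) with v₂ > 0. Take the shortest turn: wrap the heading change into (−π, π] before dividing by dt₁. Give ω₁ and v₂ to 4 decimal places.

heading to target = atan2(5−5, 2.5−4.5) = 3.1416
Δθ = wrap(3.1416 − -0.2618) = -2.8798; ω₁ = Δθ/dt₁ = -1.9199
distance = √((2.5−4.5)² + (5−5)²) = 2.0000; v₂ = distance/dt₂ = 1.3333

ω₁ = -1.9199, v₂ = 1.3333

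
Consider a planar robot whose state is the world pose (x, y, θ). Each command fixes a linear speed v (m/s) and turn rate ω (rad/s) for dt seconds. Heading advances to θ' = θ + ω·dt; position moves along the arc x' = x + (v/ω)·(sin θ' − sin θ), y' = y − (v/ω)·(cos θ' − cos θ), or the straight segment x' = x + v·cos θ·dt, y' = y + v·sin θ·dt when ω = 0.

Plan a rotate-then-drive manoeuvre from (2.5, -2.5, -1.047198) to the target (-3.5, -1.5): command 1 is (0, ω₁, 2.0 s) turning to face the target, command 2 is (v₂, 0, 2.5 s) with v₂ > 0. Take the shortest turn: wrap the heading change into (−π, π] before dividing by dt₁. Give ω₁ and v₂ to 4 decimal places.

heading to target = atan2(-1.5−-2.5, -3.5−2.5) = 2.9764
Δθ = wrap(2.9764 − -1.0472) = -2.2595; ω₁ = Δθ/dt₁ = -1.1298
distance = √((-3.5−2.5)² + (-1.5−-2.5)²) = 6.0828; v₂ = distance/dt₂ = 2.4331

ω₁ = -1.1298, v₂ = 2.4331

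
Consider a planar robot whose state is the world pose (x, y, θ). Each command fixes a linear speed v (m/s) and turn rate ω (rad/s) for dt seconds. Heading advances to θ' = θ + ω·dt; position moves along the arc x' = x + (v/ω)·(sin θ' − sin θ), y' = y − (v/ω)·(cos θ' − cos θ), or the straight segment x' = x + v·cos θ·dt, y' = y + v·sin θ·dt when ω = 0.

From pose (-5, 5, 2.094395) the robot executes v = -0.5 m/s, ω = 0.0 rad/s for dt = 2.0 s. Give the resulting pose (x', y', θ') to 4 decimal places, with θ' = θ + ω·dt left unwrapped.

(-4.5000, 4.1340, 2.0944)

θ' = 2.0944 + 0.0·2.0 = 2.0944
ω = 0 → straight: x' = -5 + -0.5·cos(2.0944)·2.0 = -4.5000
y' = 5 + -0.5·sin(2.0944)·2.0 = 4.1340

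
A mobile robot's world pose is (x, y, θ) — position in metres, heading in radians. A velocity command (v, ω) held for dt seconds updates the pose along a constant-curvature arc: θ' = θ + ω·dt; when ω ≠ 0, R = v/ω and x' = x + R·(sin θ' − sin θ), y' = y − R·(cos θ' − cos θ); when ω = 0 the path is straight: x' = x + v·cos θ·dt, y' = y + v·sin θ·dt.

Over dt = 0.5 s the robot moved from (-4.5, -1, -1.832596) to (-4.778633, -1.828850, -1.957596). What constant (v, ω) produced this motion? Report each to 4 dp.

v = 1.7500, ω = -0.2500

Δθ = -1.957596 − -1.832596 = -0.125000
ω = Δθ/dt = -0.125000/0.5 = -0.2500
R = −Δy/(cos θ' − cos θ) = -7.0000
v = R·ω = -7.0000·-0.2500 = 1.7500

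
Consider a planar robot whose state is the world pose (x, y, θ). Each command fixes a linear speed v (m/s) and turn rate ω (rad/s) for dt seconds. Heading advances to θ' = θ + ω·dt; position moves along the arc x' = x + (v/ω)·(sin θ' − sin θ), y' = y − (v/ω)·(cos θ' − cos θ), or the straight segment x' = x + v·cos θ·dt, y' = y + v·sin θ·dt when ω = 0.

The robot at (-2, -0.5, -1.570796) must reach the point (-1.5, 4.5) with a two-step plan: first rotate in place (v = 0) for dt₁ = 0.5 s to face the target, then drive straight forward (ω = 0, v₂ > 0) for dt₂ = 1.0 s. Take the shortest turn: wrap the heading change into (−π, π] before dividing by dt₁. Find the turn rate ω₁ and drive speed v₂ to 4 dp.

ω₁ = 6.0838, v₂ = 5.0249

heading to target = atan2(4.5−-0.5, -1.5−-2) = 1.4711
Δθ = wrap(1.4711 − -1.5708) = 3.0419; ω₁ = Δθ/dt₁ = 6.0838
distance = √((-1.5−-2)² + (4.5−-0.5)²) = 5.0249; v₂ = distance/dt₂ = 5.0249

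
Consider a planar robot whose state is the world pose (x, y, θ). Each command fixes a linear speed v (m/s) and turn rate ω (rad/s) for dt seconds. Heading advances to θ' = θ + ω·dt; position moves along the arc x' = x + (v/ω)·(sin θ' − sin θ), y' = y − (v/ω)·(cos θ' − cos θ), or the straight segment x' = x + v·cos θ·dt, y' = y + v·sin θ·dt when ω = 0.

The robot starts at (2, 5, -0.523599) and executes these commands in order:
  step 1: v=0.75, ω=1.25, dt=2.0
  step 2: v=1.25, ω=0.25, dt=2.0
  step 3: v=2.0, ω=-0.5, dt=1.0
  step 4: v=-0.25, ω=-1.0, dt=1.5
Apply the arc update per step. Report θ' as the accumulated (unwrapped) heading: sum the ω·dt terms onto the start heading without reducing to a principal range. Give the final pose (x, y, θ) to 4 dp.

(0.0214, 8.9656, 0.4764)

step 1: θ'=1.9764 (R=0.6000) → pose (2.8513, 5.7564, 1.9764)
step 2: θ'=2.4764 (R=5.0000) → pose (1.3430, 7.7175, 2.4764)
step 3: θ'=1.9764 (R=-4.0000) → pose (0.1364, 9.2864, 1.9764)
step 4: θ'=0.4764 (R=0.2500) → pose (0.0214, 8.9656, 0.4764)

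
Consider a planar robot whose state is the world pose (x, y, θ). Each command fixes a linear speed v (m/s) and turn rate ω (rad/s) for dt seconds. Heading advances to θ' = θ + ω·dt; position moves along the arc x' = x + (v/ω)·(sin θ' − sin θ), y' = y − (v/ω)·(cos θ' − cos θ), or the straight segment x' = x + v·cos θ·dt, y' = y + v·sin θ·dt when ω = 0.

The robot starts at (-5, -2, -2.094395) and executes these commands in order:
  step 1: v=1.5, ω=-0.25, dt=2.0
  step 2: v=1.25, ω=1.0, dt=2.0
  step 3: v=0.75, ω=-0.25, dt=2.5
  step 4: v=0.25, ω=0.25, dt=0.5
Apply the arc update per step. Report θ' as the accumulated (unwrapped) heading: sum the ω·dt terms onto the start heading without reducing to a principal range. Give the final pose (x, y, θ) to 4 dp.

(-5.9371, -7.7942, -1.0944)

step 1: θ'=-2.5944 (R=-6.0000) → pose (-7.0744, -4.1239, -2.5944)
step 2: θ'=-0.5944 (R=1.2500) → pose (-7.1240, -6.2270, -0.5944)
step 3: θ'=-1.2194 (R=-3.0000) → pose (-5.9874, -7.6798, -1.2194)
step 4: θ'=-1.0944 (R=1.0000) → pose (-5.9371, -7.7942, -1.0944)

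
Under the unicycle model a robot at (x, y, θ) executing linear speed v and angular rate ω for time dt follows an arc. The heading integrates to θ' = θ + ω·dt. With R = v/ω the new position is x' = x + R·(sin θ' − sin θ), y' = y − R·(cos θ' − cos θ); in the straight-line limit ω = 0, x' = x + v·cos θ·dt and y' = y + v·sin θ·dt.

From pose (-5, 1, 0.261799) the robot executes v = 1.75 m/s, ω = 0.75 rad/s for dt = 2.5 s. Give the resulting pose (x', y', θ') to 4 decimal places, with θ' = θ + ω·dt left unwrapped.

(-3.6345, 4.5051, 2.1368)

θ' = 0.2618 + 0.75·2.5 = 2.1368
R = v/ω = 1.75/0.75 = 2.3333
x' = -5 + 2.3333·(sin 2.1368 − sin 0.2618) = -3.6345
y' = 1 − 2.3333·(cos 2.1368 − cos 0.2618) = 4.5051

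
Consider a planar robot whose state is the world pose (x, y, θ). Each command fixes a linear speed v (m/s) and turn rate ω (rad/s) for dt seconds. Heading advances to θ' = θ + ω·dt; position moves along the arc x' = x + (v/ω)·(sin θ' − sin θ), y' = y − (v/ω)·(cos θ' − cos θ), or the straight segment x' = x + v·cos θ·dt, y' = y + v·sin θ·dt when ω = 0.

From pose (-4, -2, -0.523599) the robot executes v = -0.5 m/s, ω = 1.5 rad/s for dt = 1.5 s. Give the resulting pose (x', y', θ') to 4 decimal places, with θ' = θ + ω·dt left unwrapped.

(-4.4960, -2.3403, 1.7264)

θ' = -0.5236 + 1.5·1.5 = 1.7264
R = v/ω = -0.5/1.5 = -0.3333
x' = -4 + -0.3333·(sin 1.7264 − sin -0.5236) = -4.4960
y' = -2 − -0.3333·(cos 1.7264 − cos -0.5236) = -2.3403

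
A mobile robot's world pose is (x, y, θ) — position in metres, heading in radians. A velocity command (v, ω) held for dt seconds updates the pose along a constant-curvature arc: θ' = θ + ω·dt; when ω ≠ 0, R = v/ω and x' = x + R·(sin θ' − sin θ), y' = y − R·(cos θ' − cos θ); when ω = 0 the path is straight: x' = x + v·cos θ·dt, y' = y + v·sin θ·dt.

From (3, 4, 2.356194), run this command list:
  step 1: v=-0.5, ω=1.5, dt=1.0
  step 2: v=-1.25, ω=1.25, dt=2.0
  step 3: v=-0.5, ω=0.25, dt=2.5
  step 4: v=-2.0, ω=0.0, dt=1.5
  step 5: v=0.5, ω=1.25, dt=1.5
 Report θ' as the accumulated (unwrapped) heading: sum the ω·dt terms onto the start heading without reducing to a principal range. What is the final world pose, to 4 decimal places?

step 1: θ'=3.8562 (R=-0.3333) → pose (3.4541, 3.9839, 3.8562)
step 2: θ'=6.3562 (R=-1.0000) → pose (2.7259, 5.7366, 6.3562)
step 3: θ'=6.9812 (R=-2.0000) → pose (1.5864, 5.2742, 6.9812)
step 4: θ'=6.9812 (straight) → pose (-0.7120, 3.3461, 6.9812)
step 5: θ'=8.8562 (R=0.4000) → pose (-0.7537, 3.9896, 8.8562)

(-0.7537, 3.9896, 8.8562)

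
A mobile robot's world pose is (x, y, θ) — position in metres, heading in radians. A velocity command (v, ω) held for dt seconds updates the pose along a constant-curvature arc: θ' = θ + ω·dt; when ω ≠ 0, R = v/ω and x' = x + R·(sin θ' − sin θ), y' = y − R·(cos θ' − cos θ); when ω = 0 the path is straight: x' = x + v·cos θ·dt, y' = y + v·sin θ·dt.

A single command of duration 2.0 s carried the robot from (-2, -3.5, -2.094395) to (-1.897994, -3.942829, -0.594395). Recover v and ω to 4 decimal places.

Δθ = -0.594395 − -2.094395 = 1.500000
ω = Δθ/dt = 1.500000/2.0 = 0.7500
R = −Δy/(cos θ' − cos θ) = 0.3333
v = R·ω = 0.3333·0.7500 = 0.2500

v = 0.2500, ω = 0.7500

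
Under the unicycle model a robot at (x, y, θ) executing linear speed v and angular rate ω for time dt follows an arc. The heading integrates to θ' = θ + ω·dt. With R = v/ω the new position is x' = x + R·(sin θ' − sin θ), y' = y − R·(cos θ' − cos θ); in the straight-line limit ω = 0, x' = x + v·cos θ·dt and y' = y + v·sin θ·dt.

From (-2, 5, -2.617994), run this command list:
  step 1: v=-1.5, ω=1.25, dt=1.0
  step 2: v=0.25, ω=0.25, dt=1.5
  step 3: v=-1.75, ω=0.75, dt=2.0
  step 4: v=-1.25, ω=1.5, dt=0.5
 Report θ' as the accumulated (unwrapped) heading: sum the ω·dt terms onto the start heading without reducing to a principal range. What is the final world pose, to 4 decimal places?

(-4.7583, 6.2303, 1.2570)

step 1: θ'=-1.3680 (R=-1.2000) → pose (-1.4246, 6.2809, -1.3680)
step 2: θ'=-0.9930 (R=1.0000) → pose (-1.2828, 5.9362, -0.9930)
step 3: θ'=0.5070 (R=-2.3333) → pose (-4.3703, 6.7015, 0.5070)
step 4: θ'=1.2570 (R=-0.8333) → pose (-4.7583, 6.2303, 1.2570)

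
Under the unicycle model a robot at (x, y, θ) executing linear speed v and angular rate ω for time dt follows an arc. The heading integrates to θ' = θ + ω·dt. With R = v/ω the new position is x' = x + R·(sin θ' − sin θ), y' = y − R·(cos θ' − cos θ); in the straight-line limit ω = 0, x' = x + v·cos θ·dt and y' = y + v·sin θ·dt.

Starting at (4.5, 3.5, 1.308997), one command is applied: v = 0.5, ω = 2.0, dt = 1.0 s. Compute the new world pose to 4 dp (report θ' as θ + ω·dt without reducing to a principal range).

θ' = 1.3090 + 2.0·1.0 = 3.3090
R = v/ω = 0.5/2.0 = 0.2500
x' = 4.5 + 0.2500·(sin 3.3090 − sin 1.3090) = 4.2169
y' = 3.5 − 0.2500·(cos 3.3090 − cos 1.3090) = 3.8112

(4.2169, 3.8112, 3.3090)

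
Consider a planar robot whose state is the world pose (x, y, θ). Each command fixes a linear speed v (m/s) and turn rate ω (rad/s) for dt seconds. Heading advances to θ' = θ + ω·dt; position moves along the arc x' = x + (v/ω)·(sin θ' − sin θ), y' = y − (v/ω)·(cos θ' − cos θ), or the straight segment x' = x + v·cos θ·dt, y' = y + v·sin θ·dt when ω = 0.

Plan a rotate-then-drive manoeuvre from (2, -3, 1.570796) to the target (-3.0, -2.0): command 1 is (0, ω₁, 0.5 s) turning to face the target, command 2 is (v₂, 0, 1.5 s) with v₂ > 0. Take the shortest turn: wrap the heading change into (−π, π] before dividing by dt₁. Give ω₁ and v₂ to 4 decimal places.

ω₁ = 2.7468, v₂ = 3.3993

heading to target = atan2(-2−-3, -3−2) = 2.9442
Δθ = wrap(2.9442 − 1.5708) = 1.3734; ω₁ = Δθ/dt₁ = 2.7468
distance = √((-3−2)² + (-2−-3)²) = 5.0990; v₂ = distance/dt₂ = 3.3993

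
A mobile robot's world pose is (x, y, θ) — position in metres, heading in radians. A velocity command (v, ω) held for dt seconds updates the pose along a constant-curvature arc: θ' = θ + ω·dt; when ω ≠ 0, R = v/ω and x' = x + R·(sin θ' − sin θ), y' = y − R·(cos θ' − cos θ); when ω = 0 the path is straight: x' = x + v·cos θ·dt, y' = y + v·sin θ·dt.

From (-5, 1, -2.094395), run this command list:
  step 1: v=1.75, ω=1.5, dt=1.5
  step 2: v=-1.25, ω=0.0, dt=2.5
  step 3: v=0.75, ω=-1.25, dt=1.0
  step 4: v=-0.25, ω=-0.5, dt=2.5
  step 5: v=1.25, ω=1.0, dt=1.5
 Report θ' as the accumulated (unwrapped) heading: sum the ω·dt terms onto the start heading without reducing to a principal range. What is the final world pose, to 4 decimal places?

(-6.2235, -2.6628, -0.8444)

step 1: θ'=0.1556 (R=1.1667) → pose (-3.8088, -0.7359, 0.1556)
step 2: θ'=0.1556 (straight) → pose (-6.8961, -1.2202, 0.1556)
step 3: θ'=-1.0944 (R=-0.6000) → pose (-6.2699, -1.5378, -1.0944)
step 4: θ'=-2.3444 (R=0.5000) → pose (-6.1833, -0.9592, -2.3444)
step 5: θ'=-0.8444 (R=1.2500) → pose (-6.2235, -2.6628, -0.8444)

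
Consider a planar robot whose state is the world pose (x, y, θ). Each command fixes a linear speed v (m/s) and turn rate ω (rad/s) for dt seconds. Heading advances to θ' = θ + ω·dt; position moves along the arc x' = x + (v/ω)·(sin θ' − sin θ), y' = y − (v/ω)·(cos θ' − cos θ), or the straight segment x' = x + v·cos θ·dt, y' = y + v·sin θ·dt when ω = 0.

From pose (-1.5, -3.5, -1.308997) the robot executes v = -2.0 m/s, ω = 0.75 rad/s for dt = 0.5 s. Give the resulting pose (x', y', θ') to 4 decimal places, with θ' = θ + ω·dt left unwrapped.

θ' = -1.3090 + 0.75·0.5 = -0.9340
R = v/ω = -2.0/0.75 = -2.6667
x' = -1.5 + -2.6667·(sin -0.9340 − sin -1.3090) = -1.9318
y' = -3.5 − -2.6667·(cos -0.9340 − cos -1.3090) = -2.6045

(-1.9318, -2.6045, -0.9340)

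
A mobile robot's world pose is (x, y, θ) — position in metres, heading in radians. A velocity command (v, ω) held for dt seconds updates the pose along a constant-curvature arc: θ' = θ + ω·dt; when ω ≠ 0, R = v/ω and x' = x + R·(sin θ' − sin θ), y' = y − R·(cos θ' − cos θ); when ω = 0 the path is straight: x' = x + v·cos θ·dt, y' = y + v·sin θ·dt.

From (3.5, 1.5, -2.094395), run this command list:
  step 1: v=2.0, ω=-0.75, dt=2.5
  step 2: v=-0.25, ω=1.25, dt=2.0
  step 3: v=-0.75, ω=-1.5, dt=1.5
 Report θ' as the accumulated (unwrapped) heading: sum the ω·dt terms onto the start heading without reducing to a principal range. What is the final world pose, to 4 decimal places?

(0.3435, 1.6543, -3.7194)

step 1: θ'=-3.9694 (R=-2.6667) → pose (-0.7733, 1.0293, -3.9694)
step 2: θ'=-1.4694 (R=-0.2000) → pose (-0.4270, 1.1849, -1.4694)
step 3: θ'=-3.7194 (R=0.5000) → pose (0.3435, 1.6543, -3.7194)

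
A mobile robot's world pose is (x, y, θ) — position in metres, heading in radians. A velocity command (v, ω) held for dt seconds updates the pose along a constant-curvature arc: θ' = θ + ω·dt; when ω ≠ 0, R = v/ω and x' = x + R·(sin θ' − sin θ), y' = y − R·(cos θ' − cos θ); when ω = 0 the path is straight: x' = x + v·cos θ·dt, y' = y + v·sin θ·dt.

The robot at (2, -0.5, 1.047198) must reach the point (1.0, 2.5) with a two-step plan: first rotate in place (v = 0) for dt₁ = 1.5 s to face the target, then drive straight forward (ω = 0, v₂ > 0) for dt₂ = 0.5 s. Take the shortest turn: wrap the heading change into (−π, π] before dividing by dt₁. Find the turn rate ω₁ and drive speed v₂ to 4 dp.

heading to target = atan2(2.5−-0.5, 1−2) = 1.8925
Δθ = wrap(1.8925 − 1.0472) = 0.8453; ω₁ = Δθ/dt₁ = 0.5636
distance = √((1−2)² + (2.5−-0.5)²) = 3.1623; v₂ = distance/dt₂ = 6.3246

ω₁ = 0.5636, v₂ = 6.3246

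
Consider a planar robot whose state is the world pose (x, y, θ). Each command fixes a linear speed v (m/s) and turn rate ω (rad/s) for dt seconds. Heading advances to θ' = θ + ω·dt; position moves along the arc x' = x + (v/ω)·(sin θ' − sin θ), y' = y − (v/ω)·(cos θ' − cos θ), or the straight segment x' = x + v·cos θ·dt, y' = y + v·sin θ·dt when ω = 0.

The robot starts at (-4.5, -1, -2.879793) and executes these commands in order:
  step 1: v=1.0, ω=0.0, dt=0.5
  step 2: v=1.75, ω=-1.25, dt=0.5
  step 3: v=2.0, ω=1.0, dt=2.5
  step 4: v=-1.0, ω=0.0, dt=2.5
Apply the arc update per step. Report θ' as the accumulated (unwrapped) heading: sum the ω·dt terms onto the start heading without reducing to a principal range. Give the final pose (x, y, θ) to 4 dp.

(-9.5820, -1.9177, -1.0048)

step 1: θ'=-2.8798 (straight) → pose (-4.9830, -1.1294, -2.8798)
step 2: θ'=-3.5048 (R=-1.4000) → pose (-5.8427, -1.0858, -3.5048)
step 3: θ'=-1.0048 (R=2.0000) → pose (-8.2413, -4.0278, -1.0048)
step 4: θ'=-1.0048 (straight) → pose (-9.5820, -1.9177, -1.0048)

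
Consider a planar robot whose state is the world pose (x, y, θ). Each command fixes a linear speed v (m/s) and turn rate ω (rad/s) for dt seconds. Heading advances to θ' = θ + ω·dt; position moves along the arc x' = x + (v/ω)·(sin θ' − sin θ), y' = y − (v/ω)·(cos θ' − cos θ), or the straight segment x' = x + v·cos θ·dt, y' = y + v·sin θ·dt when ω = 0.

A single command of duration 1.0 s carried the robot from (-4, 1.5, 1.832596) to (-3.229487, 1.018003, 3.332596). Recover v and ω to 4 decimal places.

v = -1.0000, ω = 1.5000

Δθ = 3.332596 − 1.832596 = 1.500000
ω = Δθ/dt = 1.500000/1.0 = 1.5000
R = Δx/(sin θ' − sin θ) = -0.6667
v = R·ω = -0.6667·1.5000 = -1.0000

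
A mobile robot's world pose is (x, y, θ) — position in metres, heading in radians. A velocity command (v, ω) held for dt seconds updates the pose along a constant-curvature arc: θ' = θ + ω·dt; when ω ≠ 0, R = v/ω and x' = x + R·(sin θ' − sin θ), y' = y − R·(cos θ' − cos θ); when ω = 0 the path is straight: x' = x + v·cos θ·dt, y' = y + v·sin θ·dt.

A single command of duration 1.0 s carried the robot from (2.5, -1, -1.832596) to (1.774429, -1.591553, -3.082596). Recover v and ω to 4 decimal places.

v = 1.0000, ω = -1.2500

Δθ = -3.082596 − -1.832596 = -1.250000
ω = Δθ/dt = -1.250000/1.0 = -1.2500
R = Δx/(sin θ' − sin θ) = -0.8000
v = R·ω = -0.8000·-1.2500 = 1.0000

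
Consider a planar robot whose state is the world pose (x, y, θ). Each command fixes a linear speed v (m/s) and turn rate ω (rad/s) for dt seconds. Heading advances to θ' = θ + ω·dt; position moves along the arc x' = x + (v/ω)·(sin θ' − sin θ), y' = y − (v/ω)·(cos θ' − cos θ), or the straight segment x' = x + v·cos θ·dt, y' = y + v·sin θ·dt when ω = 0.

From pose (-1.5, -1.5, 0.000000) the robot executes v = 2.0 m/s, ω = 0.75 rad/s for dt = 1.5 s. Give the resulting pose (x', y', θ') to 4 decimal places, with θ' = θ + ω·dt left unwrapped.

(0.9060, 0.0169, 1.1250)

θ' = 0.0000 + 0.75·1.5 = 1.1250
R = v/ω = 2.0/0.75 = 2.6667
x' = -1.5 + 2.6667·(sin 1.1250 − sin 0.0000) = 0.9060
y' = -1.5 − 2.6667·(cos 1.1250 − cos 0.0000) = 0.0169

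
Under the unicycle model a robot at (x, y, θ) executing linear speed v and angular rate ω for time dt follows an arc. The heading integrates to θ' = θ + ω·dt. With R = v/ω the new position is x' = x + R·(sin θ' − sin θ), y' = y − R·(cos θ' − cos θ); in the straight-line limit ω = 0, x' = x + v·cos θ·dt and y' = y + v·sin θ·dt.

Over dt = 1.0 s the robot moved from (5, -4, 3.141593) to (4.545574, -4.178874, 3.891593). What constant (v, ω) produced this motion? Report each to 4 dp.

v = 0.5000, ω = 0.7500

Δθ = 3.891593 − 3.141593 = 0.750000
ω = Δθ/dt = 0.750000/1.0 = 0.7500
R = Δx/(sin θ' − sin θ) = 0.6667
v = R·ω = 0.6667·0.7500 = 0.5000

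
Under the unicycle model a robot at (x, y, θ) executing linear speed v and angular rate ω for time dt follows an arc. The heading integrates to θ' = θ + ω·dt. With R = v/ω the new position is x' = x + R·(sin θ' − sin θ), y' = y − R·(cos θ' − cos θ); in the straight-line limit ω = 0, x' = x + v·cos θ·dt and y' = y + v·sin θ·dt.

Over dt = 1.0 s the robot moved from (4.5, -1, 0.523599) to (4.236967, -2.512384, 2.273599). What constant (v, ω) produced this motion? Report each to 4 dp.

Δθ = 2.273599 − 0.523599 = 1.750000
ω = Δθ/dt = 1.750000/1.0 = 1.7500
R = −Δy/(cos θ' − cos θ) = -1.0000
v = R·ω = -1.0000·1.7500 = -1.7500

v = -1.7500, ω = 1.7500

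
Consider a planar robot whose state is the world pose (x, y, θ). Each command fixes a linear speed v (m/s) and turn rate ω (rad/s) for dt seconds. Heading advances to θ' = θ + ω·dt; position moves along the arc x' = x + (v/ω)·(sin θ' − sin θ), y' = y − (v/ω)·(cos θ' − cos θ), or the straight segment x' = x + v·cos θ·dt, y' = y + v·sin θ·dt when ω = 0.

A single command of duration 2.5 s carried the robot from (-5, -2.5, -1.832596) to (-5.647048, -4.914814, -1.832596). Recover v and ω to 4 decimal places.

v = 1.0000, ω = 0.0000

Δθ = -1.832596 − -1.832596 = 0.000000
ω = Δθ/dt = 0.000000/2.5 = 0.0000
ω = 0 → v = (Δx·cos θ + Δy·sin θ)/dt = 1.0000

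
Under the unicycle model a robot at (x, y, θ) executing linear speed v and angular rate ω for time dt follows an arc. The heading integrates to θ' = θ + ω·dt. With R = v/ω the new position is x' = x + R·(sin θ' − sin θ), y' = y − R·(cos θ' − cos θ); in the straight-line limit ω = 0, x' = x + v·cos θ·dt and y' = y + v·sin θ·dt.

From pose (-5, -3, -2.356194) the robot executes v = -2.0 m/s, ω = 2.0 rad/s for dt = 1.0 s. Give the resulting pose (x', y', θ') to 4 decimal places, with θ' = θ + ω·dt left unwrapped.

(-5.3584, -1.3557, -0.3562)

θ' = -2.3562 + 2.0·1.0 = -0.3562
R = v/ω = -2.0/2.0 = -1.0000
x' = -5 + -1.0000·(sin -0.3562 − sin -2.3562) = -5.3584
y' = -3 − -1.0000·(cos -0.3562 − cos -2.3562) = -1.3557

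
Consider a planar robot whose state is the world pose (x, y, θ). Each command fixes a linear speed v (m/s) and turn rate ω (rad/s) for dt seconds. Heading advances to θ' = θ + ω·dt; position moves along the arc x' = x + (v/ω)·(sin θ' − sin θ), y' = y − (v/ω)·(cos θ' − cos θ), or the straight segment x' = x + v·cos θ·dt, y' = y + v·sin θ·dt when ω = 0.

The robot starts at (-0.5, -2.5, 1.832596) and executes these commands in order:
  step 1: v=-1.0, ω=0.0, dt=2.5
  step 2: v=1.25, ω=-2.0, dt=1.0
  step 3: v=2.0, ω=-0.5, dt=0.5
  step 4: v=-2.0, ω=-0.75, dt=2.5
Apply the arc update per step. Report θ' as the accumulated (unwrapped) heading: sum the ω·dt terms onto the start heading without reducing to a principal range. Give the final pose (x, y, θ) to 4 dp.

step 1: θ'=1.8326 (straight) → pose (0.1470, -4.9148, 1.8326)
step 2: θ'=-0.1674 (R=-0.6250) → pose (0.8549, -4.1368, -0.1674)
step 3: θ'=-0.4174 (R=-4.0000) → pose (1.8100, -4.4243, -0.4174)
step 4: θ'=-2.2924 (R=2.6667) → pose (0.8890, -0.2250, -2.2924)

(0.8890, -0.2250, -2.2924)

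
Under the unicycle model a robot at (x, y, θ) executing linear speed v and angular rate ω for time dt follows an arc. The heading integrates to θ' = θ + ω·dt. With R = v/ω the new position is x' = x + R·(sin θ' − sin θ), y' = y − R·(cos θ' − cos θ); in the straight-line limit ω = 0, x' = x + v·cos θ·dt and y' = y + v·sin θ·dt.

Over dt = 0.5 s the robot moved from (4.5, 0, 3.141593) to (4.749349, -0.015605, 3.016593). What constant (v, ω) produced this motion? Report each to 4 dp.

Δθ = 3.016593 − 3.141593 = -0.125000
ω = Δθ/dt = -0.125000/0.5 = -0.2500
R = Δx/(sin θ' − sin θ) = 2.0000
v = R·ω = 2.0000·-0.2500 = -0.5000

v = -0.5000, ω = -0.2500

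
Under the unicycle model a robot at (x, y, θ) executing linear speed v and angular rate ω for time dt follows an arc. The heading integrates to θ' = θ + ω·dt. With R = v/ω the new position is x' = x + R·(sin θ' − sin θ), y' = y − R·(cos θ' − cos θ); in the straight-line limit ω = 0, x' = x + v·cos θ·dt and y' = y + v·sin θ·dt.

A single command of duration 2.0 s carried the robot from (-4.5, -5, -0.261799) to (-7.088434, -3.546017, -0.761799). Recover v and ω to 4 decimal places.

v = -1.5000, ω = -0.2500

Δθ = -0.761799 − -0.261799 = -0.500000
ω = Δθ/dt = -0.500000/2.0 = -0.2500
R = Δx/(sin θ' − sin θ) = 6.0000
v = R·ω = 6.0000·-0.2500 = -1.5000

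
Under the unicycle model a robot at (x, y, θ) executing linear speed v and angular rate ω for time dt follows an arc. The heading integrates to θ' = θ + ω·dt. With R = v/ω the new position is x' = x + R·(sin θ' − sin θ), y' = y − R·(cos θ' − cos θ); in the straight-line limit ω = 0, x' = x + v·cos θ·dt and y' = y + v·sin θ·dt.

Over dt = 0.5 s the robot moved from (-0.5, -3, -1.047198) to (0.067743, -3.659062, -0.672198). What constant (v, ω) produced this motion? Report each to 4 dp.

Δθ = -0.672198 − -1.047198 = 0.375000
ω = Δθ/dt = 0.375000/0.5 = 0.7500
R = −Δy/(cos θ' − cos θ) = 2.3333
v = R·ω = 2.3333·0.7500 = 1.7500

v = 1.7500, ω = 0.7500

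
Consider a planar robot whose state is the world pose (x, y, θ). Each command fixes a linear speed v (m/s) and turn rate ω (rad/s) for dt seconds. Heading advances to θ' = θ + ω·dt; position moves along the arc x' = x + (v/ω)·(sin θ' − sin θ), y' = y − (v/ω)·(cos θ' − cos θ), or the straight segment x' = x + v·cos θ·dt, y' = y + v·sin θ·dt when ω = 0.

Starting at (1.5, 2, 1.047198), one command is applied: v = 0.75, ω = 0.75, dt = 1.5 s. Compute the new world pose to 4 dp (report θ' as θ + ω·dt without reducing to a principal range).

(1.4585, 3.0658, 2.1722)

θ' = 1.0472 + 0.75·1.5 = 2.1722
R = v/ω = 0.75/0.75 = 1.0000
x' = 1.5 + 1.0000·(sin 2.1722 − sin 1.0472) = 1.4585
y' = 2 − 1.0000·(cos 2.1722 − cos 1.0472) = 3.0658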